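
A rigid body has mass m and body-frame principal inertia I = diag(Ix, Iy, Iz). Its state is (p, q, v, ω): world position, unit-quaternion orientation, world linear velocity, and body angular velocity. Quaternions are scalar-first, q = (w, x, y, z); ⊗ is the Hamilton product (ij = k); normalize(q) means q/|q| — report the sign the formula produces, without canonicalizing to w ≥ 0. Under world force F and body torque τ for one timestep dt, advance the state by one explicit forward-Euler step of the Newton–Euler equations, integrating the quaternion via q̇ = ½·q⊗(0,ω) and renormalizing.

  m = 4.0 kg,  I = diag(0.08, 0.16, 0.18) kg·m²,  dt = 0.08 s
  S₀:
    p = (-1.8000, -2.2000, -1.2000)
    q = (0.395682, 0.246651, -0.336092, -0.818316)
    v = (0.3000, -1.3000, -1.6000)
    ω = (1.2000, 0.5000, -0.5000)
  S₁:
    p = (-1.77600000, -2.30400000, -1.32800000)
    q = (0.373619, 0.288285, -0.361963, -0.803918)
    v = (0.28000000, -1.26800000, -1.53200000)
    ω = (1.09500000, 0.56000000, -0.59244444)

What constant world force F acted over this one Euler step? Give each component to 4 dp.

Δv = v₁−v₀ = (-0.02000000, 0.03200000, 0.06800000)
F = m·Δv/dt = (-1.0000, 1.6000, 3.4000)

F = (-1.0000, 1.6000, 3.4000)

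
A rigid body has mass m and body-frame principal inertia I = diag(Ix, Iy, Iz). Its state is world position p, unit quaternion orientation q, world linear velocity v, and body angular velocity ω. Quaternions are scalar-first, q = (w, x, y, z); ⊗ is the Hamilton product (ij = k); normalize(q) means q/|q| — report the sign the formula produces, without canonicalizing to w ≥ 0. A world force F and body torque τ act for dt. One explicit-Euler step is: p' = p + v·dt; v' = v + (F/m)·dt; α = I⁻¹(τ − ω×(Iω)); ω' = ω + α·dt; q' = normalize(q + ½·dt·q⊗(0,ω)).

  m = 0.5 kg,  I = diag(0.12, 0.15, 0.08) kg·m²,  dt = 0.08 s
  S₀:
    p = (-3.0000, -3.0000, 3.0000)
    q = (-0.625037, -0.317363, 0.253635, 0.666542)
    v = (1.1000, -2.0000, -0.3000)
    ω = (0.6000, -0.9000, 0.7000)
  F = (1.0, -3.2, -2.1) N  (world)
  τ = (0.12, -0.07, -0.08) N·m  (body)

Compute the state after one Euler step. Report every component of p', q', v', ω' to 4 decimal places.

p' = (-2.9120, -3.1600, 2.9760)
q' = (-0.6261, -0.3009, 0.3006, 0.6535)
v' = (1.2600, -2.5120, -0.6360)
ω' = (0.6506, -0.9463, 0.6362)

linear accel F/m = (2.0000, -6.4000, -4.2000)
p + v·dt = (-2.9120, -3.1600, 2.9760)
v' = v + a·dt = (1.2600, -2.5120, -0.6360)
precession coupling ω×(Iω) = (0.0441, 0.0168, -0.0162)
α = I⁻¹(τ − ω×Iω) = (0.6325, -0.5787, -0.7975)
ω' = ω + α·dt = (0.6506, -0.9463, 0.6362)
Hamilton product q⊗(0,ω) = (-0.0478901, 0.4024101, 1.1846126, -0.3040802)
q + ½dt·q⊗(0,ω), renormalized = (-0.6261, -0.3009, 0.3006, 0.6535)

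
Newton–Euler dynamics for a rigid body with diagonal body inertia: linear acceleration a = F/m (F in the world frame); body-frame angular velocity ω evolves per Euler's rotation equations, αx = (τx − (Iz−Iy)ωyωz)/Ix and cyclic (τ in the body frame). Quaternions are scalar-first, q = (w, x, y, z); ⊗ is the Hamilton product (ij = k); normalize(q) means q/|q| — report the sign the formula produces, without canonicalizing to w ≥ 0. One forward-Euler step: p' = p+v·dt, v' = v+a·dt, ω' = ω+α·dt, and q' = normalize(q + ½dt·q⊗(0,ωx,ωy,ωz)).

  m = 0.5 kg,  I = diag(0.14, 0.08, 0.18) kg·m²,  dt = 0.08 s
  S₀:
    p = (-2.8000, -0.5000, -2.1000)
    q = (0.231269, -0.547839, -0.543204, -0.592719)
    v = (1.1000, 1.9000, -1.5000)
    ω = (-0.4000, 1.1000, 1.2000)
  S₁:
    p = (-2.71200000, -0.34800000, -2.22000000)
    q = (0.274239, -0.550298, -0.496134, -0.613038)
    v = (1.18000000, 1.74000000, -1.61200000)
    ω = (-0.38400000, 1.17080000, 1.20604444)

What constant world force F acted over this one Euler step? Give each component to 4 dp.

Δv = v₁−v₀ = (0.08000000, -0.16000000, -0.11200000)
F = m·Δv/dt = (0.5000, -1.0000, -0.7000)

F = (0.5000, -1.0000, -0.7000)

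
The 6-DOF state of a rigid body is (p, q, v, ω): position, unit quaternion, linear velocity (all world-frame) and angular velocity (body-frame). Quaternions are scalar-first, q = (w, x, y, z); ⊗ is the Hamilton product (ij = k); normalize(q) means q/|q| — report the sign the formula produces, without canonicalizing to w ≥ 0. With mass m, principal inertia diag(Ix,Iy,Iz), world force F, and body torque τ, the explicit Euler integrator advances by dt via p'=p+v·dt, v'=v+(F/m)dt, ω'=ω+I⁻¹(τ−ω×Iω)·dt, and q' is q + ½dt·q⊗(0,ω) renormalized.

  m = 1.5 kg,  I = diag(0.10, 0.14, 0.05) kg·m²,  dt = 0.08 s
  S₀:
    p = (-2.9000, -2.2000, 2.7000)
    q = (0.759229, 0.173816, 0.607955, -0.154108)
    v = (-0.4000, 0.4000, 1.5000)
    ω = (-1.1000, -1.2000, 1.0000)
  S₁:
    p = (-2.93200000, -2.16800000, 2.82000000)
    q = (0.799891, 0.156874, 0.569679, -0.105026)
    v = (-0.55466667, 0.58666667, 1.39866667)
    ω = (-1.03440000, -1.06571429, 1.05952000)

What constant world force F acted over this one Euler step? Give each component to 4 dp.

F = (-2.9000, 3.5000, -1.9000)

v₁ − v₀ = (-0.15466667, 0.18666667, -0.10133333)
applied force F = (-2.9000, 3.5000, -1.9000)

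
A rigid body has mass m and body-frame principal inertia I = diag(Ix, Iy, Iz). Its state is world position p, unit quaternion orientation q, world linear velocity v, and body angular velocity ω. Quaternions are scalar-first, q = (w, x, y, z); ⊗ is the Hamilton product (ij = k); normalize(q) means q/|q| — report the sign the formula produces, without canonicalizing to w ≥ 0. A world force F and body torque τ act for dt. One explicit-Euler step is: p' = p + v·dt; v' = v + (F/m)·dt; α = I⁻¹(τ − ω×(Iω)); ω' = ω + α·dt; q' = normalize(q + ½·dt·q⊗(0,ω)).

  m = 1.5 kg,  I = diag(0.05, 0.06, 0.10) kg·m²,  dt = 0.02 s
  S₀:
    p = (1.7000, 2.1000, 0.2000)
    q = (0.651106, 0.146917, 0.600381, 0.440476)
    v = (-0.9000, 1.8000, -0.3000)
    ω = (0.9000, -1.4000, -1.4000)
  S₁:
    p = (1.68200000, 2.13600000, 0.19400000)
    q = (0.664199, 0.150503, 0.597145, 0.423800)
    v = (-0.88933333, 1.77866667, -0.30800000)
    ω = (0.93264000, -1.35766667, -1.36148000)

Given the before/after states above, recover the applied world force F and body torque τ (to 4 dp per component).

rate change Δω = (0.03264000, 0.04233333, 0.03852000)
I·α + gyro = (0.1600, 0.1900, 0.1800)
v₁ − v₀ = (0.01066667, -0.02133333, -0.00800000)
m·(v₁−v₀)/dt = (0.8000, -1.6000, -0.6000)

F = (0.8000, -1.6000, -0.6000)
τ = (0.1600, 0.1900, 0.1800)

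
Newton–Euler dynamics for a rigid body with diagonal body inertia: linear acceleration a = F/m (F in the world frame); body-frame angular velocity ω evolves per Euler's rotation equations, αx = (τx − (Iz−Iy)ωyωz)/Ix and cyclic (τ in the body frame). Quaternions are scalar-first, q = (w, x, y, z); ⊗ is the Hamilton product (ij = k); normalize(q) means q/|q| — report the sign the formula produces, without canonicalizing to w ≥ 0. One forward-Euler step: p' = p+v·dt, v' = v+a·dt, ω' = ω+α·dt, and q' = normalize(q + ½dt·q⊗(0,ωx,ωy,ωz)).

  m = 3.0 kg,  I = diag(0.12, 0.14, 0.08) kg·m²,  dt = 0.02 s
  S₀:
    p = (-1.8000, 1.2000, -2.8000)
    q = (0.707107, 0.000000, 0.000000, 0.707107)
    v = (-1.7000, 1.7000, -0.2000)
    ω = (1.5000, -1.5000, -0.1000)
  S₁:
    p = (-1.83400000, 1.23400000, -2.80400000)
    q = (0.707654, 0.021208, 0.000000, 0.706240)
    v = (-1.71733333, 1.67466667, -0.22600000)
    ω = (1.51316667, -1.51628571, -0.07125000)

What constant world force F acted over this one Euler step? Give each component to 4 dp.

Δv = v₁−v₀ = (-0.01733333, -0.02533333, -0.02600000)
m·(v₁−v₀)/dt = (-2.6000, -3.8000, -3.9000)

F = (-2.6000, -3.8000, -3.9000)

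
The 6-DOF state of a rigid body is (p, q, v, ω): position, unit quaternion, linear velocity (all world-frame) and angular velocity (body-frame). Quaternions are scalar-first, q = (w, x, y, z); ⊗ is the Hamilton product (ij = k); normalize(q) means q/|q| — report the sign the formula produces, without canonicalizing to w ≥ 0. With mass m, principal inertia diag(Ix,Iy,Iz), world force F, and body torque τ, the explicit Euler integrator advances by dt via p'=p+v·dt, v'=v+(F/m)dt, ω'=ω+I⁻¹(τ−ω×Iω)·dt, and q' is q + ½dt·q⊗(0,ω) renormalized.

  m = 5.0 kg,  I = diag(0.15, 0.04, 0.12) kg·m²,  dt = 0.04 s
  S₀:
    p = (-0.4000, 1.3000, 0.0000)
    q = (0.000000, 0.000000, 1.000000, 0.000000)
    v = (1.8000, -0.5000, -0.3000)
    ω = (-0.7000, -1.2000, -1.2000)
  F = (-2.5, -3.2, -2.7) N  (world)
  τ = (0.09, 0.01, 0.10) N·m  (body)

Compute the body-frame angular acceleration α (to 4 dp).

α = (-0.1680, -0.3800, 1.6033)

gyro term ω×Iω = (0.1152, 0.0252, -0.0924)
(τ − ω×Iω)/I = (-0.1680, -0.3800, 1.6033)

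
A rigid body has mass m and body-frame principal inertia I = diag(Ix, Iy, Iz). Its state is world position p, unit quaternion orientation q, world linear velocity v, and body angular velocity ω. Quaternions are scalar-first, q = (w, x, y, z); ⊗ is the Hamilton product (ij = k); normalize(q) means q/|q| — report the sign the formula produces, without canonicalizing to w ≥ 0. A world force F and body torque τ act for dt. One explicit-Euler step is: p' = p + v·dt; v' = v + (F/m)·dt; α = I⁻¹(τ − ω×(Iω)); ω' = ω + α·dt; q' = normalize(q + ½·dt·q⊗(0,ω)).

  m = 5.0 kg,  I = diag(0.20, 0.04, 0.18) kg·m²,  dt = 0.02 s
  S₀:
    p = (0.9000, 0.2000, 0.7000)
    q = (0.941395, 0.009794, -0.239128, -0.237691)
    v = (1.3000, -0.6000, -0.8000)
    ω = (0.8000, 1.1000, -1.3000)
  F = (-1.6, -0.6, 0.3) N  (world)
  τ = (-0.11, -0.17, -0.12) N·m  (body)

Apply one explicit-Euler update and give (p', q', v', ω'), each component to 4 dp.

ω×(Iω) gyroscopic = (-0.2002, -0.0208, -0.1408)
angular accel α = (0.4510, -3.7300, 0.1156)
ω + α·dt = (0.8090, 1.0254, -1.2977)
2q̇ = q⊗(0,ω) = (-0.0537927, 1.3254425, 0.8581139, -1.0217377)
updated quaternion q' = (0.9407, 0.0230, -0.2305, -0.2479)
p' = p + v·dt = (0.9260, 0.1880, 0.6840)
v + (F/m)dt = (1.2936, -0.6024, -0.7988)

p' = (0.9260, 0.1880, 0.6840)
q' = (0.9407, 0.0230, -0.2305, -0.2479)
v' = (1.2936, -0.6024, -0.7988)
ω' = (0.8090, 1.0254, -1.2977)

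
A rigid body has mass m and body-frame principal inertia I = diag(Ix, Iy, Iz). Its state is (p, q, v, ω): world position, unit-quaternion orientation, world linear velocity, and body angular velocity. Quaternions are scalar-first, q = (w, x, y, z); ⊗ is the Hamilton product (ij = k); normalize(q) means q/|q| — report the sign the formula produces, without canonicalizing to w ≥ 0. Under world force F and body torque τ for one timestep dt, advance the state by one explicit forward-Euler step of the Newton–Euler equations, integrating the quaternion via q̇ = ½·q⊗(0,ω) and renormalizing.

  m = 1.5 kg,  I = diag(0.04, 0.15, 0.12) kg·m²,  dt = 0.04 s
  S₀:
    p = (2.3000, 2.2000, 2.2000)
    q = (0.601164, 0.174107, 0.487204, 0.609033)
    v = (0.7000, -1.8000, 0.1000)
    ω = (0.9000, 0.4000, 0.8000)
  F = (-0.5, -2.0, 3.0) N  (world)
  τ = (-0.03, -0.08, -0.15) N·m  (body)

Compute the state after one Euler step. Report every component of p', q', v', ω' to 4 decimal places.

angular accel α = (-0.5100, -0.1493, -1.5800)
new body rate ω' = (0.8796, 0.3940, 0.7368)
2q̇ = q⊗(0,ω) = (-0.8388043, 0.6871976, 0.6493097, 0.1120904)
q' = normalize(q + ½dt·q⊗(0,ω)) = (0.5842, 0.1878, 0.5000, 0.6111)
p' = p + v·dt = (2.3280, 2.1280, 2.2040)
v' = v + a·dt = (0.6867, -1.8533, 0.1800)

p' = (2.3280, 2.1280, 2.2040)
q' = (0.5842, 0.1878, 0.5000, 0.6111)
v' = (0.6867, -1.8533, 0.1800)
ω' = (0.8796, 0.3940, 0.7368)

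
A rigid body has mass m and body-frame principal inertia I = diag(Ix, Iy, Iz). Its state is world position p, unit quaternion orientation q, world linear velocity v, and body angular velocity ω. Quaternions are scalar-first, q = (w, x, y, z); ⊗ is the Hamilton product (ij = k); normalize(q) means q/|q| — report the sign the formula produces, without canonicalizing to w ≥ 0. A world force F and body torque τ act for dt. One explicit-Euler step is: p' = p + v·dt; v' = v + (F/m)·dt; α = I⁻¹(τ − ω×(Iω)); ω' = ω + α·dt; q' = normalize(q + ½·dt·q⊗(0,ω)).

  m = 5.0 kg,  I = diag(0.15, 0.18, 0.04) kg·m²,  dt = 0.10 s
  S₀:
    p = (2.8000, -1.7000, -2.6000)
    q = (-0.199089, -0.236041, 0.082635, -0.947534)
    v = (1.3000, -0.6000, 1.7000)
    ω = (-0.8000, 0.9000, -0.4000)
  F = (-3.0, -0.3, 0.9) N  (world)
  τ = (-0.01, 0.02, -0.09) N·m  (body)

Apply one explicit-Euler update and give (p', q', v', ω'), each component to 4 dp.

a = (-0.6000, -0.0600, 0.1800)
p + v·dt = (2.9300, -1.7600, -2.4300)
v' = v + a·dt = (1.2400, -0.6060, 1.7180)
ω×(Iω) gyroscopic = (0.0504, 0.0352, -0.0216)
angular accel α = (-0.4027, -0.0844, -1.7100)
ω' = ω + α·dt = (-0.8403, 0.8916, -0.5710)
2q̇ = q⊗(0,ω) = (-0.6422179, 0.9789978, 0.4844307, -0.0666933)
updated quaternion q' = (-0.2307, -0.1867, 0.1066, -0.9490)

p' = (2.9300, -1.7600, -2.4300)
q' = (-0.2307, -0.1867, 0.1066, -0.9490)
v' = (1.2400, -0.6060, 1.7180)
ω' = (-0.8403, 0.8916, -0.5710)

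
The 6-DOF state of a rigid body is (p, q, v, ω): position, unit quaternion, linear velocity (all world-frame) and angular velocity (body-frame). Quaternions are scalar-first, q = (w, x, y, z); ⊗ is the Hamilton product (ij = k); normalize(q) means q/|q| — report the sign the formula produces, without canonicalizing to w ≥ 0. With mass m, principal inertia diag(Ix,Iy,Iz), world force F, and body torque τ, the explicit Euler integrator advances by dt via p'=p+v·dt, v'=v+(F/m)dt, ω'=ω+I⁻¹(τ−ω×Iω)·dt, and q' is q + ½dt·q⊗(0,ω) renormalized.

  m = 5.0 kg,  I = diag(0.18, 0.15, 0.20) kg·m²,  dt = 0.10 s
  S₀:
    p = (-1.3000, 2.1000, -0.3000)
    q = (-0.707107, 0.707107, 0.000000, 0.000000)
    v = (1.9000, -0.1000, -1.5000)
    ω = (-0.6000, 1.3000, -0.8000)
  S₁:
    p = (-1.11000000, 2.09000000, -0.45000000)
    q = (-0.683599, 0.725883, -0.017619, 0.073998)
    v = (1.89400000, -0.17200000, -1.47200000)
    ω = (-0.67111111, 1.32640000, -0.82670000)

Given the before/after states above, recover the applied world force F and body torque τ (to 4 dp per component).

velocity change Δv = (-0.00600000, -0.07200000, 0.02800000)
m·(v₁−v₀)/dt = (-0.3000, -3.6000, 1.4000)
Δω = ω₁−ω₀ = (-0.07111111, 0.02640000, -0.02670000)
τ = I·(Δω/dt) + ω₀×(Iω₀) = (-0.1800, 0.0300, -0.0300)

F = (-0.3000, -3.6000, 1.4000)
τ = (-0.1800, 0.0300, -0.0300)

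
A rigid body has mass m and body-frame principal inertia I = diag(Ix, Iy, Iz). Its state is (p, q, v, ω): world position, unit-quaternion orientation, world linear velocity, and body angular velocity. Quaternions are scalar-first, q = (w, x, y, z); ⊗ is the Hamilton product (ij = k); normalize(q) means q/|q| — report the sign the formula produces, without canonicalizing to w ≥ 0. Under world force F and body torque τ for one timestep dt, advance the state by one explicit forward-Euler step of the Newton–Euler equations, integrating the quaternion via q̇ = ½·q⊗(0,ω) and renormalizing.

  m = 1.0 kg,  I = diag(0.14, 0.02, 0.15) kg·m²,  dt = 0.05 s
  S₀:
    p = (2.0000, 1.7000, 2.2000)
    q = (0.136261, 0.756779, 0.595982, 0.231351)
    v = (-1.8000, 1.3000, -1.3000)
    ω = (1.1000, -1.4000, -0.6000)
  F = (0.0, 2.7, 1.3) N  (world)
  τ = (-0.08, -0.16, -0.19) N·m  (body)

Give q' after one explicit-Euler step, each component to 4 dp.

q' = (0.1396, 0.7588, 0.6083, 0.1862)

2q̇ = q⊗(0,ω) = (0.1407285, 0.1161893, 0.5177881, -1.7968274)
updated quaternion q' = (0.1396, 0.7588, 0.6083, 0.1862)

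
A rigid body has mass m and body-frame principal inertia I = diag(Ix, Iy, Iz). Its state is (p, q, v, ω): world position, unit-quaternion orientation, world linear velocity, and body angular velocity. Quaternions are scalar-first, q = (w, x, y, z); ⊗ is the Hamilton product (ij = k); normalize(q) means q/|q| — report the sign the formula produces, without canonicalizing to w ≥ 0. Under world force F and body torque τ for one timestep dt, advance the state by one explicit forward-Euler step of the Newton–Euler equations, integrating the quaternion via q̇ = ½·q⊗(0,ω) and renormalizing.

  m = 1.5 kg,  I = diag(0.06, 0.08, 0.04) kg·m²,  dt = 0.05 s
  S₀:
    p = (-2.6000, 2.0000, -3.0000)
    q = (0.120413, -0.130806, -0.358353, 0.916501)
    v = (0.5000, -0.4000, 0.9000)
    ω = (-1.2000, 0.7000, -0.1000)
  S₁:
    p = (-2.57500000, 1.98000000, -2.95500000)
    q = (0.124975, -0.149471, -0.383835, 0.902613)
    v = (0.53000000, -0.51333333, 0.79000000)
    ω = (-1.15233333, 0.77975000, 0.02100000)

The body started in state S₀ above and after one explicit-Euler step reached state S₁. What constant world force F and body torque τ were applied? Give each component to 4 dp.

F = (0.9000, -3.4000, -3.3000)
τ = (0.0600, 0.1300, 0.0800)

rate change Δω = (0.04766667, 0.07975000, 0.12100000)
gyro term ω₀×Iω₀ = (0.0028, 0.0024, -0.0168)
I·α + gyro = (0.0600, 0.1300, 0.0800)
v₁ − v₀ = (0.03000000, -0.11333333, -0.11000000)
F = m·Δv/dt = (0.9000, -3.4000, -3.3000)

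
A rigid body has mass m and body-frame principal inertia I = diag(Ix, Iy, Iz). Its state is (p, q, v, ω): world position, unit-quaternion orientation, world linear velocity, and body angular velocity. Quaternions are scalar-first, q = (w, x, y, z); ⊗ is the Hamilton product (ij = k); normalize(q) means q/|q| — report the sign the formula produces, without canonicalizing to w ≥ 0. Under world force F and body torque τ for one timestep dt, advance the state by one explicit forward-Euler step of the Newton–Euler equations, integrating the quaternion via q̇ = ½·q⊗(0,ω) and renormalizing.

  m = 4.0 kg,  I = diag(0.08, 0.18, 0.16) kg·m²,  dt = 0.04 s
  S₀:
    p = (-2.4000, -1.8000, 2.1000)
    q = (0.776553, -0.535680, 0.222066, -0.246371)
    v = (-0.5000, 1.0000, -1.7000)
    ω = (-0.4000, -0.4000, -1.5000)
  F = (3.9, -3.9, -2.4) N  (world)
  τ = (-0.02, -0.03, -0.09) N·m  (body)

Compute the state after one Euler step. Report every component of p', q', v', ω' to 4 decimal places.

p' = (-2.4200, -1.7600, 2.0320)
q' = (0.7663, -0.5502, 0.2017, -0.2635)
v' = (-0.4610, 0.9610, -1.7240)
ω' = (-0.4040, -0.3960, -1.5265)

ω×(Iω) gyroscopic = (-0.0120, -0.0480, 0.0160)
(τ − ω×Iω)/I = (-0.1000, 0.1000, -0.6625)
new body rate ω' = (-0.4040, -0.3960, -1.5265)
Hamilton product q⊗(0,ω) = (-0.4950021, -0.7422686, -1.0155928, -0.8617311)
q' = normalize(q + ½dt·q⊗(0,ω)) = (0.7663, -0.5502, 0.2017, -0.2635)
a = F/m = (0.9750, -0.9750, -0.6000)
p' = p + v·dt = (-2.4200, -1.7600, 2.0320)
v + (F/m)dt = (-0.4610, 0.9610, -1.7240)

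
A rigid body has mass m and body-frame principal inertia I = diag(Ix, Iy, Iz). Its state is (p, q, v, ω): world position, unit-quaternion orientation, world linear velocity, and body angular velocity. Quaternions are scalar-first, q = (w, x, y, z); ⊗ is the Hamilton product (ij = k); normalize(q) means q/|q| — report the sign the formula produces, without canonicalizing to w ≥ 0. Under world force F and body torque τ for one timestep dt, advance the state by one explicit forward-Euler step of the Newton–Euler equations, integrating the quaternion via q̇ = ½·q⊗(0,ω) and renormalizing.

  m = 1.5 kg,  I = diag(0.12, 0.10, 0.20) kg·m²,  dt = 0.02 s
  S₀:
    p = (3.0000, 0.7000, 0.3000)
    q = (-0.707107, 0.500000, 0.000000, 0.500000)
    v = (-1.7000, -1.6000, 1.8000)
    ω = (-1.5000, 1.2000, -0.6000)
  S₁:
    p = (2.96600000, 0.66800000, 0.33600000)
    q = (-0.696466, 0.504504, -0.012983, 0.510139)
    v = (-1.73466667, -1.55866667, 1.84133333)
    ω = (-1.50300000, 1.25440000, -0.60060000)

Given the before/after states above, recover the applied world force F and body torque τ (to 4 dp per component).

Δω = ω₁−ω₀ = (-0.00300000, 0.05440000, -0.00060000)
ω₀×(Iω₀) = (-0.0720, -0.0720, 0.0360)
τ = I·(Δω/dt) + ω₀×(Iω₀) = (-0.0900, 0.2000, 0.0300)
Δv = v₁−v₀ = (-0.03466667, 0.04133333, 0.04133333)
F = m·Δv/dt = (-2.6000, 3.1000, 3.1000)

F = (-2.6000, 3.1000, 3.1000)
τ = (-0.0900, 0.2000, 0.0300)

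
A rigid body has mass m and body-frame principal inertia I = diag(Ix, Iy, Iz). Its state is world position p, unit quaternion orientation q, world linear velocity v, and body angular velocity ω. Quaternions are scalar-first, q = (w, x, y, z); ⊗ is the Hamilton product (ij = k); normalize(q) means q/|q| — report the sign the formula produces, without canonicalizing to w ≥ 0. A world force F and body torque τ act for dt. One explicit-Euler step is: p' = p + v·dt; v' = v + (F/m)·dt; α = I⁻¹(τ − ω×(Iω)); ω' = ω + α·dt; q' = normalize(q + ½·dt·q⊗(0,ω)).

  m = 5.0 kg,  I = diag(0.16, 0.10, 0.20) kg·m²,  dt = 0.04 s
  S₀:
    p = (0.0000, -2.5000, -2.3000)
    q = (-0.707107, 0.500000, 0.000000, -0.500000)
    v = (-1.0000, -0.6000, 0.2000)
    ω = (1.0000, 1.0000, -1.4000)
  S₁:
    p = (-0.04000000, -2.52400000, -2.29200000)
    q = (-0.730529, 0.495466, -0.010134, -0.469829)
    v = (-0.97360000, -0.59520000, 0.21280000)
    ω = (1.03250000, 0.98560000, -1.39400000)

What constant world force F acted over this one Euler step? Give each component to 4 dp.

velocity change Δv = (0.02640000, 0.00480000, 0.01280000)
F = m·Δv/dt = (3.3000, 0.6000, 1.6000)

F = (3.3000, 0.6000, 1.6000)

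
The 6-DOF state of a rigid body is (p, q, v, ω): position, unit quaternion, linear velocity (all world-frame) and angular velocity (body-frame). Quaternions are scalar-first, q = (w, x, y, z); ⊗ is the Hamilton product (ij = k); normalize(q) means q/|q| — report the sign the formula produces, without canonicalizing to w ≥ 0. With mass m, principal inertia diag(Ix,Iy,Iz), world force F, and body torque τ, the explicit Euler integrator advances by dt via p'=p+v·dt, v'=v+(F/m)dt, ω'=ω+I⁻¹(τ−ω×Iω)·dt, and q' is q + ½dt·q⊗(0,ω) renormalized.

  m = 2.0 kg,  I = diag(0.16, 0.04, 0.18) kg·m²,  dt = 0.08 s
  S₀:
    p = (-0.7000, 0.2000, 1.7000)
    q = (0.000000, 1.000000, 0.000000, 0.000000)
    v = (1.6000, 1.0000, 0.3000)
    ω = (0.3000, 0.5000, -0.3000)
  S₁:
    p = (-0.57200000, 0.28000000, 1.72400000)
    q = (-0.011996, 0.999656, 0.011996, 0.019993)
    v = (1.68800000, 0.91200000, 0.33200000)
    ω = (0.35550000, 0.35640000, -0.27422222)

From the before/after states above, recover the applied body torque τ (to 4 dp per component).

Δω = ω₁−ω₀ = (0.05550000, -0.14360000, 0.02577778)
precession coupling = (-0.0210, 0.0018, -0.0180)
applied torque τ = (0.0900, -0.0700, 0.0400)

τ = (0.0900, -0.0700, 0.0400)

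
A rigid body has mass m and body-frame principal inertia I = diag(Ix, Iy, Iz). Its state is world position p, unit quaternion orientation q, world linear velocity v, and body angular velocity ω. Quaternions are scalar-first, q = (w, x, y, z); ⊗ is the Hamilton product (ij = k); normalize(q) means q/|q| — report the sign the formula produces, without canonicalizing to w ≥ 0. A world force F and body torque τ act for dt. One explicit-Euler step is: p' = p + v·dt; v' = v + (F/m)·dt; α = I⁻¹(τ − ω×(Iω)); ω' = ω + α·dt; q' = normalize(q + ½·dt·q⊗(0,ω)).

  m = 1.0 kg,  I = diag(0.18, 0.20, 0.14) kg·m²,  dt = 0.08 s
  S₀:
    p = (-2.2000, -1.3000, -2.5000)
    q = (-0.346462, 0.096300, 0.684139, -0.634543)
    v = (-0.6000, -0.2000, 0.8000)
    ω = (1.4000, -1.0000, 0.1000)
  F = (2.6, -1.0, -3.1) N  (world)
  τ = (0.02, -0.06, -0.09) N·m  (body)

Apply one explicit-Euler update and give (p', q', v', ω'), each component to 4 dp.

p' = (-2.2480, -1.3160, -2.4360)
q' = (-0.3212, 0.0541, 0.6605, -0.6765)
v' = (-0.3920, -0.2800, 0.5520)
ω' = (1.4062, -1.0262, 0.0646)

gyro term ω×Iω = (0.0060, 0.0056, -0.0280)
angular accel α = (0.0778, -0.3280, -0.4429)
new body rate ω' = (1.4062, -1.0262, 0.0646)
2q̇ = q⊗(0,ω) = (0.6127733, -1.0511759, -0.5515282, -1.0887408)
updated quaternion q' = (-0.3212, 0.0541, 0.6605, -0.6765)
a = (2.6000, -1.0000, -3.1000)
p' = p + v·dt = (-2.2480, -1.3160, -2.4360)
new velocity v' = (-0.3920, -0.2800, 0.5520)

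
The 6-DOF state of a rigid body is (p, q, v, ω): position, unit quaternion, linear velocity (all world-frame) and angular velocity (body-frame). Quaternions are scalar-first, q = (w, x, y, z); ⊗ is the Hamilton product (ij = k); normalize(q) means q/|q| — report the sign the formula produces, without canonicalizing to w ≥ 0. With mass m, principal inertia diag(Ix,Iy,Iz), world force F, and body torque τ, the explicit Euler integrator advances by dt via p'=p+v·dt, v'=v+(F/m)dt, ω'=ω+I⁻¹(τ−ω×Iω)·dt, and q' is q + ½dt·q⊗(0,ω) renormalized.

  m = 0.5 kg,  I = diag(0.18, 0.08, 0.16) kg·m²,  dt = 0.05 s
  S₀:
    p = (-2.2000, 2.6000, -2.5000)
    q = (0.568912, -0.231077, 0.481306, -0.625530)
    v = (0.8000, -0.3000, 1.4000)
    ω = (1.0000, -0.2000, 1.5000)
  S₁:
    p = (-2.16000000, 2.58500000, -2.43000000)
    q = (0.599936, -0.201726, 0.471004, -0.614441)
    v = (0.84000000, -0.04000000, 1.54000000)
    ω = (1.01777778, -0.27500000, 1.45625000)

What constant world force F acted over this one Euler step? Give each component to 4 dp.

v₁ − v₀ = (0.04000000, 0.26000000, 0.14000000)
F = m·Δv/dt = (0.4000, 2.6000, 1.4000)

F = (0.4000, 2.6000, 1.4000)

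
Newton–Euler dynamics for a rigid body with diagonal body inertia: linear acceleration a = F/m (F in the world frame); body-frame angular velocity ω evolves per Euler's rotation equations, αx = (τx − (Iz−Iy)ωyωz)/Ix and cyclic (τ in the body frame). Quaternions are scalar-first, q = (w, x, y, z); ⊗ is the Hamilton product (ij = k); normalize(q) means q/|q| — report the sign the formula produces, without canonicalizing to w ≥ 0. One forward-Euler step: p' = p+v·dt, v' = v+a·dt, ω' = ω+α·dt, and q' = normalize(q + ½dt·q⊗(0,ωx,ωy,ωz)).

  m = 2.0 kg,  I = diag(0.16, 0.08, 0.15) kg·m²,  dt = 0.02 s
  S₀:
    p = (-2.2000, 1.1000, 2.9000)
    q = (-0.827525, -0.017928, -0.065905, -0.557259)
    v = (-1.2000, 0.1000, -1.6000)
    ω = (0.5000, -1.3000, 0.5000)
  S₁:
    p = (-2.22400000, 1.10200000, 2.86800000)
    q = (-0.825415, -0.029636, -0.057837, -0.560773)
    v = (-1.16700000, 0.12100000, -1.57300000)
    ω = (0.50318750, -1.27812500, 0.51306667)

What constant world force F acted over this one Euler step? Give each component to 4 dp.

velocity change Δv = (0.03300000, 0.02100000, 0.02700000)
m·(v₁−v₀)/dt = (3.3000, 2.1000, 2.7000)

F = (3.3000, 2.1000, 2.7000)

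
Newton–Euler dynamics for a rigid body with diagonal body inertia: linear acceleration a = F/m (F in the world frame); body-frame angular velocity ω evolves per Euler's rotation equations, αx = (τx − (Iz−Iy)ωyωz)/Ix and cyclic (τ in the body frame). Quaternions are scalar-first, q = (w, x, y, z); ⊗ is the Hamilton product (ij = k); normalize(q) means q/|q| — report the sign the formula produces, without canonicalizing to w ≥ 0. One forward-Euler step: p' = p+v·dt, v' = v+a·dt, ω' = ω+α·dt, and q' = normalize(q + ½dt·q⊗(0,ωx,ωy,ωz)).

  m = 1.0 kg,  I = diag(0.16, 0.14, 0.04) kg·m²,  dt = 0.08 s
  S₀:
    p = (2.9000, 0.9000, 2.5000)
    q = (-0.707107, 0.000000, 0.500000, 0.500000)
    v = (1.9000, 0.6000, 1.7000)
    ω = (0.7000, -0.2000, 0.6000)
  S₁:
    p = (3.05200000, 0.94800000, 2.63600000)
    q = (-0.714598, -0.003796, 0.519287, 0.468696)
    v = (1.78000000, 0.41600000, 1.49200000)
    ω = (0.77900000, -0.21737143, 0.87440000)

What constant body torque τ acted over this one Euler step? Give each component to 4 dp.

ω₁ − ω₀ = (0.07900000, -0.01737143, 0.27440000)
ω₀×(Iω₀) = (0.0120, 0.0504, 0.0028)
I·α + gyro = (0.1700, 0.0200, 0.1400)

τ = (0.1700, 0.0200, 0.1400)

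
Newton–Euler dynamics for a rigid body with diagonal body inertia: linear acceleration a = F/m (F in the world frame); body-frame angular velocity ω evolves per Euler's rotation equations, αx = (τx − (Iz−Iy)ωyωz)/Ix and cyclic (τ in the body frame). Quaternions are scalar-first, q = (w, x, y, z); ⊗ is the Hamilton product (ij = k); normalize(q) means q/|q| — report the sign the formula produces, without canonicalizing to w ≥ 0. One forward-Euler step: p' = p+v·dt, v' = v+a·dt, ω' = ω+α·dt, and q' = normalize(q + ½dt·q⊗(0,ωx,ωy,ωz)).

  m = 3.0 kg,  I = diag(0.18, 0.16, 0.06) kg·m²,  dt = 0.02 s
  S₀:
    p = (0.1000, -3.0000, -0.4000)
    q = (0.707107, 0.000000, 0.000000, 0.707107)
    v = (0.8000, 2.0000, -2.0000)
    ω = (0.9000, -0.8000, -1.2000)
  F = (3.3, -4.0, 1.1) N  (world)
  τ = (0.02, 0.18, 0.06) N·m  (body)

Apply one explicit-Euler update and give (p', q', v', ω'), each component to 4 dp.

linear accel F/m = (1.1000, -1.3333, 0.3667)
p' = p + v·dt = (0.1160, -2.9600, -0.4400)
v + (F/m)dt = (0.8220, 1.9733, -1.9927)
gyro term ω×Iω = (-0.0960, -0.1296, 0.0144)
angular accel α = (0.6444, 1.9350, 0.7600)
ω + α·dt = (0.9129, -0.7613, -1.1848)
2q̇ = q⊗(0,ω) = (0.8485284, 1.2020819, 0.0707107, -0.8485284)
q' = normalize(q + ½dt·q⊗(0,ω)) = (0.7155, 0.0120, 0.0007, 0.6985)

p' = (0.1160, -2.9600, -0.4400)
q' = (0.7155, 0.0120, 0.0007, 0.6985)
v' = (0.8220, 1.9733, -1.9927)
ω' = (0.9129, -0.7613, -1.1848)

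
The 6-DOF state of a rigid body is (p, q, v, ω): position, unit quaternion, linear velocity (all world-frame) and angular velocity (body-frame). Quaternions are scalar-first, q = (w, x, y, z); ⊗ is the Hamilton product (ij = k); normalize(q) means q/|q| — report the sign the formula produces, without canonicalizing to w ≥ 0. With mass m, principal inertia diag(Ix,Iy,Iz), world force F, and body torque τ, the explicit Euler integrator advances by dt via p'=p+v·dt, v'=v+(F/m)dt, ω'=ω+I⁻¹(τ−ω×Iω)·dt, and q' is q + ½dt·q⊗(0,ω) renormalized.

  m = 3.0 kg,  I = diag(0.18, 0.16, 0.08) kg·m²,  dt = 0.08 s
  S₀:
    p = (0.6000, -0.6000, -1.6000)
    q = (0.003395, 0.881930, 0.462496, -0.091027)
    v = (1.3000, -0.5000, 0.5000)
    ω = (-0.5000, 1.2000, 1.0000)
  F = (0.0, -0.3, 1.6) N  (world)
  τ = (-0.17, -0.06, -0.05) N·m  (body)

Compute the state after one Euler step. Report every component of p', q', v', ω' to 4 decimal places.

linear accel F/m = (0.0000, -0.1000, 0.5333)
new position p' = (0.7040, -0.6400, -1.5600)
new velocity v' = (1.3000, -0.5080, 0.5427)
precession coupling ω×(Iω) = (-0.0960, -0.0500, 0.0120)
α = I⁻¹(τ − ω×Iω) = (-0.4111, -0.0625, -0.7750)
ω' = ω + α·dt = (-0.5329, 1.1950, 0.9380)
Hamilton product q⊗(0,ω) = (-0.0230032, 0.5700309, -0.8323425, 1.2929590)
q' = normalize(q + ½dt·q⊗(0,ω)) = (0.0025, 0.9028, 0.4283, -0.0392)

p' = (0.7040, -0.6400, -1.5600)
q' = (0.0025, 0.9028, 0.4283, -0.0392)
v' = (1.3000, -0.5080, 0.5427)
ω' = (-0.5329, 1.1950, 0.9380)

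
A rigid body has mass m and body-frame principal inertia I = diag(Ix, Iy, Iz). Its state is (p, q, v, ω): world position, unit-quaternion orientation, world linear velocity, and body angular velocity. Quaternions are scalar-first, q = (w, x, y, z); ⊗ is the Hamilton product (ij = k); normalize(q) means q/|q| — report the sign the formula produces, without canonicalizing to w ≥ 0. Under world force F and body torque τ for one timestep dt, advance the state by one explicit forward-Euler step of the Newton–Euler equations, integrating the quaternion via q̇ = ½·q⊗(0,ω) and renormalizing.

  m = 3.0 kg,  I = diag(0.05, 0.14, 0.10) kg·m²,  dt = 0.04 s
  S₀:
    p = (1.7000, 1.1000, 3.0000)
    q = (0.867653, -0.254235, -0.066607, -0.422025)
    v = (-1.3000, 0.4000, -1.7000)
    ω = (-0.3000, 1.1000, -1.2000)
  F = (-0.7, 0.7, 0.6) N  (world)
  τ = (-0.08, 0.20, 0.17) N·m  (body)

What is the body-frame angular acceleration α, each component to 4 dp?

α = (-2.6560, 1.5571, 1.9970)

ω×(Iω) gyroscopic = (0.0528, -0.0180, -0.0297)
(τ − ω×Iω)/I = (-2.6560, 1.5571, 1.9970)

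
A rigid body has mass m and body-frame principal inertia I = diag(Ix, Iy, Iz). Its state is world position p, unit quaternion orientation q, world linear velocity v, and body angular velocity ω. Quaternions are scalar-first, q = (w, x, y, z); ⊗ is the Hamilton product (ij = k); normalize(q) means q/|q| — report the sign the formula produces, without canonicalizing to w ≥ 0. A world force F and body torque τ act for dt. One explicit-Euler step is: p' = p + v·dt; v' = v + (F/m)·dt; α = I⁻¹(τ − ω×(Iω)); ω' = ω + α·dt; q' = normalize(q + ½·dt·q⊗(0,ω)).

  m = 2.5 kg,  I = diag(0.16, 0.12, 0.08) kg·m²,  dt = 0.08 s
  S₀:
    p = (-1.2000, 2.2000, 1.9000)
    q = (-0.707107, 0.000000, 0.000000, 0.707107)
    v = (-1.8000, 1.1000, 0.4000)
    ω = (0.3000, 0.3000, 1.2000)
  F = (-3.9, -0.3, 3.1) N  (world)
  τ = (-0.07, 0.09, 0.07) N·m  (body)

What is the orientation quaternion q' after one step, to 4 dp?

q' = (-0.7401, -0.0169, 0.0000, 0.6723)

q⊗(0,ω) = (-0.8485284, -0.4242642, 0.0000000, -0.8485284)
q' = normalize(q + ½dt·q⊗(0,ω)) = (-0.7401, -0.0169, 0.0000, 0.6723)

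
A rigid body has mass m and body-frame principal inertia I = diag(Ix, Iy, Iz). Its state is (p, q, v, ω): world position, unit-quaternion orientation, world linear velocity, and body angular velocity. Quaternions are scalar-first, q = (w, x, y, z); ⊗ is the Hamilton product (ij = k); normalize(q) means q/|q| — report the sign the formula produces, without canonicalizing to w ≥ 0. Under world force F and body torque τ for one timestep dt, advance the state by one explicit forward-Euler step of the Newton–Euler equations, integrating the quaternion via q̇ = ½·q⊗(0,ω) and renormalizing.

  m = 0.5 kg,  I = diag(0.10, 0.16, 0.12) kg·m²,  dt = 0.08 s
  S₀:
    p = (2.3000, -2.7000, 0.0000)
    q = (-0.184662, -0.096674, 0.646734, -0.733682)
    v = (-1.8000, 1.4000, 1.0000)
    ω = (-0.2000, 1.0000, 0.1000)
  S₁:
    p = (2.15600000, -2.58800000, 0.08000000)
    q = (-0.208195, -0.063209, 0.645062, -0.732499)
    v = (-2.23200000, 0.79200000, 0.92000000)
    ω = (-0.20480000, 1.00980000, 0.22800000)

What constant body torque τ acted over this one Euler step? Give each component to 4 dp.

Δω = ω₁−ω₀ = (-0.00480000, 0.00980000, 0.12800000)
precession coupling = (-0.0040, 0.0004, -0.0120)
applied torque τ = (-0.0100, 0.0200, 0.1800)

τ = (-0.0100, 0.0200, 0.1800)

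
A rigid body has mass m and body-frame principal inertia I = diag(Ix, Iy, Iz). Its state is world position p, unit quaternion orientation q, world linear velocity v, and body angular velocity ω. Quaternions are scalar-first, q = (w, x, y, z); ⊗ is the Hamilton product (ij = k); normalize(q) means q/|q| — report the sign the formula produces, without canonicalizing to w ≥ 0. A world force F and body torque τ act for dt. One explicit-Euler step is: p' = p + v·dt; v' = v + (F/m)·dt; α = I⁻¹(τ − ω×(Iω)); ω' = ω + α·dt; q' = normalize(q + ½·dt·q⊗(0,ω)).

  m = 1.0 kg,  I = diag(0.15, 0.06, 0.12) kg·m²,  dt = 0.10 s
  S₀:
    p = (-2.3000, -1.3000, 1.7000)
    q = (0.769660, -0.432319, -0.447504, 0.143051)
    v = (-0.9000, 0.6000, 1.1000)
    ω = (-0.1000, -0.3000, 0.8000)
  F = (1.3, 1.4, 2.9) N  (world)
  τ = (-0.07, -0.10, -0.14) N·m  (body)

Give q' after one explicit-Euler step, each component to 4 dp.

q' = (0.7544, -0.4515, -0.4421, 0.1779)

q⊗(0,ω) = (-0.2919239, -0.3920539, 0.1006521, 0.7006733)
updated quaternion q' = (0.7544, -0.4515, -0.4421, 0.1779)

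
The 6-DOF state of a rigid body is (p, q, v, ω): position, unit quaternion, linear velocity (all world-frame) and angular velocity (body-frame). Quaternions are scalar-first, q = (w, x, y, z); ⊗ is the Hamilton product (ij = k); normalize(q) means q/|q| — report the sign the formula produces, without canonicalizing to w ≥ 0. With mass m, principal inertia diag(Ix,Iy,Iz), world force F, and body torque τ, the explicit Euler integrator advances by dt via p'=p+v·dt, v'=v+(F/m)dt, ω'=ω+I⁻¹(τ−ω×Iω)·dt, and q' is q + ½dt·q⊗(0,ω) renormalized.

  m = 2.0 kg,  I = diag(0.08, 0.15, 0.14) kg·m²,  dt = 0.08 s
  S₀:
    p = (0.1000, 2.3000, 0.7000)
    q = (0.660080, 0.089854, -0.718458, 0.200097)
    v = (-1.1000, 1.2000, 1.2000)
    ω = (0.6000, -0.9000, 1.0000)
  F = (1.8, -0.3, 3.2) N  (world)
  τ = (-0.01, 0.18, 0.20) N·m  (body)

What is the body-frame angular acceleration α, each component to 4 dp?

α = (-0.2375, 1.4400, 1.6986)

gyro term ω×Iω = (0.0090, -0.0360, -0.0378)
angular accel α = (-0.2375, 1.4400, 1.6986)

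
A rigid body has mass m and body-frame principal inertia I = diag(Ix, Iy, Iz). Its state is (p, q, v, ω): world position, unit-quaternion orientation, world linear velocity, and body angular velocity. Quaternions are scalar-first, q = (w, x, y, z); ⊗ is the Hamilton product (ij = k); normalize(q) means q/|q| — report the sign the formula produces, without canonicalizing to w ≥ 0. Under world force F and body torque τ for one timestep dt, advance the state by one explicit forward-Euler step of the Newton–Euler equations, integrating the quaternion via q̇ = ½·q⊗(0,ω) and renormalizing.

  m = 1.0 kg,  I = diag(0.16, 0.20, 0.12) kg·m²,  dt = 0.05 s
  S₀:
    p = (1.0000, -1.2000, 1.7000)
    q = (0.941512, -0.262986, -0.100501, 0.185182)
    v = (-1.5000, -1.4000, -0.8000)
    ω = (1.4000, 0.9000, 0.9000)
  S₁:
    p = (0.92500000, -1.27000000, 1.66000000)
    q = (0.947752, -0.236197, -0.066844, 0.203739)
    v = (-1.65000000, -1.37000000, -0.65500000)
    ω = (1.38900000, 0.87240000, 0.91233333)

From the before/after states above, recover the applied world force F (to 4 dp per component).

F = (-3.0000, 0.6000, 2.9000)

v₁ − v₀ = (-0.15000000, 0.03000000, 0.14500000)
m·(v₁−v₀)/dt = (-3.0000, 0.6000, 2.9000)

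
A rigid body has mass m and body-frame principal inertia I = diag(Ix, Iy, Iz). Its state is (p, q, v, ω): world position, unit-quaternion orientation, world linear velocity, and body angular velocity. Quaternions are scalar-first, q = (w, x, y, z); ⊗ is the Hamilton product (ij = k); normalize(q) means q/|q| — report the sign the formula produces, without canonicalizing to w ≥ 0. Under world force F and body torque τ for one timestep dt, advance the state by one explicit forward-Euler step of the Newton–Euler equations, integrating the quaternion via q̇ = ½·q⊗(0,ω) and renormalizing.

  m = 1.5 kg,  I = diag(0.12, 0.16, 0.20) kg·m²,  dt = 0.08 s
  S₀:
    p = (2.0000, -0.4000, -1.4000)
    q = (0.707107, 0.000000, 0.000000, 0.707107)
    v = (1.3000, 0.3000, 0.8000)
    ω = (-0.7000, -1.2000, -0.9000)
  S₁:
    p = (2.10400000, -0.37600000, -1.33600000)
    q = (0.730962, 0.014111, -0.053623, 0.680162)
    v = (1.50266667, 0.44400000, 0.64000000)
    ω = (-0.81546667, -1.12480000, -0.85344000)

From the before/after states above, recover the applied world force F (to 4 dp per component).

Δv = v₁−v₀ = (0.20266667, 0.14400000, -0.16000000)
F = m·Δv/dt = (3.8000, 2.7000, -3.0000)

F = (3.8000, 2.7000, -3.0000)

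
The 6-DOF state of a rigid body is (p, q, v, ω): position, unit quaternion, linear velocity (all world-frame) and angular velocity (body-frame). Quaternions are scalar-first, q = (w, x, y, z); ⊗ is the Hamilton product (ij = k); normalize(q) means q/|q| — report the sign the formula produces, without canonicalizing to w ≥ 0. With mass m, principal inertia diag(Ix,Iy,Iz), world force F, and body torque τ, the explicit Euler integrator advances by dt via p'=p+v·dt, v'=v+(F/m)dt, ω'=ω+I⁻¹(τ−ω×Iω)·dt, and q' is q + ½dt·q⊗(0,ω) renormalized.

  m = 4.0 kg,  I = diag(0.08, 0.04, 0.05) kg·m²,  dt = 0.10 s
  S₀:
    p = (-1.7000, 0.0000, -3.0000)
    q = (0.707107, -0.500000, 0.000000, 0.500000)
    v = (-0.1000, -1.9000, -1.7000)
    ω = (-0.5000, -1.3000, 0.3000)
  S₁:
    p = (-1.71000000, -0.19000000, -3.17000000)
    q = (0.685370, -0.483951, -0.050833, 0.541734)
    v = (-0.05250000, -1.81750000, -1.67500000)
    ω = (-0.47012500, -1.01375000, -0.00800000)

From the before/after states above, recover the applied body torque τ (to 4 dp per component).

rate change Δω = (0.02987500, 0.28625000, -0.30800000)
precession coupling = (-0.0039, -0.0045, -0.0260)
τ = I·(Δω/dt) + ω₀×(Iω₀) = (0.0200, 0.1100, -0.1800)

τ = (0.0200, 0.1100, -0.1800)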